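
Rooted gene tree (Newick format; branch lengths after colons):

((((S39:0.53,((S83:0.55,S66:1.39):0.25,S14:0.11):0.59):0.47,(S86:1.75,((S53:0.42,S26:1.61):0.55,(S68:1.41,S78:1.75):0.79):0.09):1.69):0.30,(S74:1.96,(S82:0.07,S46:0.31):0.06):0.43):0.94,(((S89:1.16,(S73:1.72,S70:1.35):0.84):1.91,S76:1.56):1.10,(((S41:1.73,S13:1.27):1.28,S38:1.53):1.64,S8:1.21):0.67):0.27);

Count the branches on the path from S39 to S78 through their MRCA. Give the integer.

The MRCA of S39 and S78 is the node subtending ((S39,((S83,S66),S14)),(S86,((S53,S26),(S68,S78)))).
From S39 up to that node: 2 branches. From S78 up to the same node: 4 branches. Total: 2 + 4 = 6.

6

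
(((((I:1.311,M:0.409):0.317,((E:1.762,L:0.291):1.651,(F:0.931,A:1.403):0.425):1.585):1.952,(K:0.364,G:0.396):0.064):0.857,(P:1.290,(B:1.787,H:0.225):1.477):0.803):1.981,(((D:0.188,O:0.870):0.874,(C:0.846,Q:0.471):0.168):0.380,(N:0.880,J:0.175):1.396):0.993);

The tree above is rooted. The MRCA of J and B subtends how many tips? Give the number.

The MRCA of J and B is the root, so the clade is the entire tree.
That clade contains 17 terminal taxa: A, B, C, D, E, F, G, H, I, J, K, L, M, N, O, P, Q.

17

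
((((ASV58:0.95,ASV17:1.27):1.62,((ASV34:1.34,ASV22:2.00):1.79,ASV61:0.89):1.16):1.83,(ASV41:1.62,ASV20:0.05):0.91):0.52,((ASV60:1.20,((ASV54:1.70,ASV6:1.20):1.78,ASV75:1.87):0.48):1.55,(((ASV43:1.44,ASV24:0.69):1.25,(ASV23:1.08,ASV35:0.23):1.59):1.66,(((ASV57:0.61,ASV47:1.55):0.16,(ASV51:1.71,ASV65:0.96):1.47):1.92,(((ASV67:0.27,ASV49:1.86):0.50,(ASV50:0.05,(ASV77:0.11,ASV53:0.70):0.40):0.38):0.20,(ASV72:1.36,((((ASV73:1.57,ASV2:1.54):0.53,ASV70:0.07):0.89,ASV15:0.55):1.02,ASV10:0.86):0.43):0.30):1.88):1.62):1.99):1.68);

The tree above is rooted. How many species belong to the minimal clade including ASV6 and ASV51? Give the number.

23

The MRCA of ASV6 and ASV51 is the node subtending ((ASV60,((ASV54,ASV6),ASV75)),(((ASV43,ASV24),(ASV23,ASV35)),(((ASV57,ASV47),(ASV51,ASV65)),(((ASV67,ASV49),(ASV50,(ASV77,ASV53))),(ASV72,((((ASV73,ASV2),ASV70),ASV15),ASV10)))))).
That clade contains 23 terminal taxa: ASV10, ASV15, ASV2, ASV23, ASV24, ASV35, ASV43, ASV47, ASV49, ASV50, ASV51, ASV53, ASV54, ASV57, ASV6, ASV60, ASV65, ASV67, ASV70, ASV72, ASV73, ASV75, ASV77.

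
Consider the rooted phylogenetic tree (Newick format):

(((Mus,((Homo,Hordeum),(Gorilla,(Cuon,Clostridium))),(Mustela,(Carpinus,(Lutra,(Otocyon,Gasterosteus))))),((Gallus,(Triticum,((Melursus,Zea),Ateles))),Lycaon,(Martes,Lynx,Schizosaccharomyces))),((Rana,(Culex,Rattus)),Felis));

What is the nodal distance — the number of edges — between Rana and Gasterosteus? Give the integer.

The MRCA of Rana and Gasterosteus is the root of the tree.
From Rana up to that node: 3 branches. From Gasterosteus up to the same node: 7 branches. Total: 3 + 7 = 10.

10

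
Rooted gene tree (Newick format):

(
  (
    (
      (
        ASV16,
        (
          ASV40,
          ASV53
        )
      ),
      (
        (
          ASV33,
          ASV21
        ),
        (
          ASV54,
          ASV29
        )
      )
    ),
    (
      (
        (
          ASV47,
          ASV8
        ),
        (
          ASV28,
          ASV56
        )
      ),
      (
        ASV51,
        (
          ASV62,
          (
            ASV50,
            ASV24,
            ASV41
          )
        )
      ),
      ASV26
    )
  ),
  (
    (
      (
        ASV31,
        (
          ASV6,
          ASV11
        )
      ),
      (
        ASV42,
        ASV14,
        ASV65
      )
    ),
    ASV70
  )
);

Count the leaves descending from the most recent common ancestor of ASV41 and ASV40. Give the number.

17

The MRCA of ASV41 and ASV40 is the node subtending (((ASV16,(ASV40,ASV53)),((ASV33,ASV21),(ASV54,ASV29))),(((ASV47,ASV8),(ASV28,ASV56)),(ASV51,(ASV62,(ASV50,ASV24,ASV41))),ASV26)).
That clade contains 17 terminal taxa: ASV16, ASV21, ASV24, ASV26, ASV28, ASV29, ASV33, ASV40, ASV41, ASV47, ASV50, ASV51, ASV53, ASV54, ASV56, ASV62, ASV8.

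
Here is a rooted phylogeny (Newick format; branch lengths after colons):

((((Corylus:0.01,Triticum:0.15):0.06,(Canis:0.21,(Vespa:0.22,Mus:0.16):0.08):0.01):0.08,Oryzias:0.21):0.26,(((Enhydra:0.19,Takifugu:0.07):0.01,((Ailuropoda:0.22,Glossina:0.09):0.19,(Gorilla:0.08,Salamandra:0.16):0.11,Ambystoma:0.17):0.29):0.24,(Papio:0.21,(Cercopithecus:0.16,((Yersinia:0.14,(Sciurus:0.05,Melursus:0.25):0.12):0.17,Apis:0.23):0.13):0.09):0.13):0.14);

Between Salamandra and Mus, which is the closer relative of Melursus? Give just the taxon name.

Salamandra

The MRCA of Melursus and Salamandra subtends (((Enhydra,Takifugu),((Ailuropoda,Glossina),(Gorilla,Salamandra),Ambystoma)),(Papio,(Cercopithecus,((Yersinia,(Sciurus,Melursus)),Apis)))) (13 taxa).
The MRCA of Melursus and Mus is the root, subtending the entire tree (19 taxa).
The first is nested inside the second, so Melursus shares a more recent common ancestor with Salamandra.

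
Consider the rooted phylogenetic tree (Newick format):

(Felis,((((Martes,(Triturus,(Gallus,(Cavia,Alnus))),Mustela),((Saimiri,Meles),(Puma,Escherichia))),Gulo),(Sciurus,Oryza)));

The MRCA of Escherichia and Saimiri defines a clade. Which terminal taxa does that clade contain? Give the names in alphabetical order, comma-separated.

Escherichia, Meles, Puma, Saimiri

Tracing Escherichia: it sits inside (Puma,Escherichia).
Tracing Saimiri: it sits inside (Saimiri,Meles).
The smallest clade enclosing both is ((Saimiri,Meles),(Puma,Escherichia)); the answer is its 4 terminal taxa in alphabetical order.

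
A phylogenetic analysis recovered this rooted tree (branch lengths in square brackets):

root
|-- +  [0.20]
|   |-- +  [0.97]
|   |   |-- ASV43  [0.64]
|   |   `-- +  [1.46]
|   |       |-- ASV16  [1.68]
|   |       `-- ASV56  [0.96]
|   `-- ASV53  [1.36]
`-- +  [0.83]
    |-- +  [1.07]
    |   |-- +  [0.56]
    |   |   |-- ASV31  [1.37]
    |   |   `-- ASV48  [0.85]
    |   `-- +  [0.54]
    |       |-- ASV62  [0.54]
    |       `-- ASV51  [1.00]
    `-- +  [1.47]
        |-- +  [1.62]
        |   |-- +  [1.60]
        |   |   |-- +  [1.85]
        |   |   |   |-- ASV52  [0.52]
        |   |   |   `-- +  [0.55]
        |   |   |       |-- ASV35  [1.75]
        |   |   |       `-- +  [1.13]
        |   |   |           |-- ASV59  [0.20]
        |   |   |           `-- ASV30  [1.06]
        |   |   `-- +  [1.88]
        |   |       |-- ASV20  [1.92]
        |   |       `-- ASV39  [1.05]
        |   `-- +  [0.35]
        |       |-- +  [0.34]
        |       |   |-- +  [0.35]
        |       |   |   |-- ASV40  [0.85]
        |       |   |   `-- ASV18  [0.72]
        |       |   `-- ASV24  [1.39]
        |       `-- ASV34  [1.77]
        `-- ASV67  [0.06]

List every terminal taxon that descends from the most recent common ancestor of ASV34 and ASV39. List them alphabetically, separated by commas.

ASV18, ASV20, ASV24, ASV30, ASV34, ASV35, ASV39, ASV40, ASV52, ASV59

Tracing ASV34: it sits inside (((ASV40,ASV18),ASV24),ASV34).
Tracing ASV39: it sits inside (ASV20,ASV39).
The smallest clade enclosing both is (((ASV52,(ASV35,(ASV59,ASV30))),(ASV20,ASV39)),(((ASV40,ASV18),ASV24),ASV34)); the answer is its 10 terminal taxa in alphabetical order.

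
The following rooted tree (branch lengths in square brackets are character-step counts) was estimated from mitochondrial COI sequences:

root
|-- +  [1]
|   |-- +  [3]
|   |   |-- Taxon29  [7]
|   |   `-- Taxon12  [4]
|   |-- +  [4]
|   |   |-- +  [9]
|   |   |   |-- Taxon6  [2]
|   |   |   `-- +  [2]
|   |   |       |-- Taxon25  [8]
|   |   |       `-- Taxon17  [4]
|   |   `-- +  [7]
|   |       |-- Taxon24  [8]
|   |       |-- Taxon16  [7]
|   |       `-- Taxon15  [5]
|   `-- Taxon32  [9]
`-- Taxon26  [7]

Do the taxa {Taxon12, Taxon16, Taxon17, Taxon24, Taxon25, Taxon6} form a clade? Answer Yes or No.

No

The MRCA of the listed taxa subtends ((Taxon29,Taxon12),((Taxon6,(Taxon25,Taxon17)),(Taxon24,Taxon16,Taxon15)),Taxon32).
That clade also contains Taxon15, Taxon29, Taxon32, which are not in the proposed group, so the group is not monophyletic.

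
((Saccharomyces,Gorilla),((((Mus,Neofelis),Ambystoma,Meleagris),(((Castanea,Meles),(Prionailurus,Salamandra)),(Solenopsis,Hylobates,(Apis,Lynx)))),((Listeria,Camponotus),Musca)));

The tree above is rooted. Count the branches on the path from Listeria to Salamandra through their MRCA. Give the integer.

8

The MRCA of Listeria and Salamandra is the node subtending ((((Mus,Neofelis),Ambystoma,Meleagris),(((Castanea,Meles),(Prionailurus,Salamandra)),(Solenopsis,Hylobates,(Apis,Lynx)))),((Listeria,Camponotus),Musca)).
From Listeria up to that node: 3 branches. From Salamandra up to the same node: 5 branches. Total: 3 + 5 = 8.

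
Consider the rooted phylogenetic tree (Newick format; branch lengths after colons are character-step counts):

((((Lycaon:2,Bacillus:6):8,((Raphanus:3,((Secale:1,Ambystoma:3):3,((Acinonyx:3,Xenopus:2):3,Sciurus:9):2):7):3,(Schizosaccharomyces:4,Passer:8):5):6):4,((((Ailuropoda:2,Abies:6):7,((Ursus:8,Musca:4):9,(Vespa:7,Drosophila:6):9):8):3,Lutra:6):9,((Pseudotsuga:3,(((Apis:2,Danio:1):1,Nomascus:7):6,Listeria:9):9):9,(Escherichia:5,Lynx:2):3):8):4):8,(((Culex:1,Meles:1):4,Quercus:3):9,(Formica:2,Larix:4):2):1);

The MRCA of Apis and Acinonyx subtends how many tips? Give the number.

24

The MRCA of Apis and Acinonyx is the node subtending (((Lycaon,Bacillus),((Raphanus,((Secale,Ambystoma),((Acinonyx,Xenopus),Sciurus))),(Schizosaccharomyces,Passer))),((((Ailuropoda,Abies),((Ursus,Musca),(Vespa,Drosophila))),Lutra),((Pseudotsuga,(((Apis,Danio),Nomascus),Listeria)),(Escherichia,Lynx)))).
That clade contains 24 terminal taxa: Abies, Acinonyx, Ailuropoda, Ambystoma, Apis, Bacillus, Danio, Drosophila, Escherichia, Listeria, Lutra, Lycaon, Lynx, Musca, Nomascus, Passer, Pseudotsuga, Raphanus, Schizosaccharomyces, Sciurus, Secale, Ursus, Vespa, Xenopus.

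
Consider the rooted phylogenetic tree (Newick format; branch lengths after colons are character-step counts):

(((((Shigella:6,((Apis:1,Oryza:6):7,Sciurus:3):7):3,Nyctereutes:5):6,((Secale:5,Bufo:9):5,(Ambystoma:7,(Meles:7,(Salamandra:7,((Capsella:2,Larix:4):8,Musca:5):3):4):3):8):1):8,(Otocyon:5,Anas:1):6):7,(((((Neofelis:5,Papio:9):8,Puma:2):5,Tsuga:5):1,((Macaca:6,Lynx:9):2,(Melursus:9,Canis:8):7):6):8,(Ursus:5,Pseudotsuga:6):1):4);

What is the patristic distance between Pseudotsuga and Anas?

25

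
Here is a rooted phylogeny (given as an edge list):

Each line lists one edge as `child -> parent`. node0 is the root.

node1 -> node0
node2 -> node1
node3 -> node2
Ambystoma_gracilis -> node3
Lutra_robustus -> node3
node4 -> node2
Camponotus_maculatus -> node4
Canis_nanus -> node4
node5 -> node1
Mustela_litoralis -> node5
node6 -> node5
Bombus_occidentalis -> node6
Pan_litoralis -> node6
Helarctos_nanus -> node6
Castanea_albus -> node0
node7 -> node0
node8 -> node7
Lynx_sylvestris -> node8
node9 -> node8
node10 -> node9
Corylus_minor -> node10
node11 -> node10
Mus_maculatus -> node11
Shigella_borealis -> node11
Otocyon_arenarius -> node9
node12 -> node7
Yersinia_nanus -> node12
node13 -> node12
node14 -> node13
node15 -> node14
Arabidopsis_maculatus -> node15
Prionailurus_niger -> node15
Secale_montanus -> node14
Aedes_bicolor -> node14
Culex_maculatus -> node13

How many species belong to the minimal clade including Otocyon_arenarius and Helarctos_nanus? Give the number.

20

The MRCA of Otocyon_arenarius and Helarctos_nanus is the root, so the clade is the entire tree.
That clade contains 20 terminal taxa: Aedes_bicolor, Ambystoma_gracilis, Arabidopsis_maculatus, Bombus_occidentalis, Camponotus_maculatus, Canis_nanus, Castanea_albus, Corylus_minor, Culex_maculatus, Helarctos_nanus, Lutra_robustus, Lynx_sylvestris, Mus_maculatus, Mustela_litoralis, Otocyon_arenarius, Pan_litoralis, Prionailurus_niger, Secale_montanus, Shigella_borealis, Yersinia_nanus.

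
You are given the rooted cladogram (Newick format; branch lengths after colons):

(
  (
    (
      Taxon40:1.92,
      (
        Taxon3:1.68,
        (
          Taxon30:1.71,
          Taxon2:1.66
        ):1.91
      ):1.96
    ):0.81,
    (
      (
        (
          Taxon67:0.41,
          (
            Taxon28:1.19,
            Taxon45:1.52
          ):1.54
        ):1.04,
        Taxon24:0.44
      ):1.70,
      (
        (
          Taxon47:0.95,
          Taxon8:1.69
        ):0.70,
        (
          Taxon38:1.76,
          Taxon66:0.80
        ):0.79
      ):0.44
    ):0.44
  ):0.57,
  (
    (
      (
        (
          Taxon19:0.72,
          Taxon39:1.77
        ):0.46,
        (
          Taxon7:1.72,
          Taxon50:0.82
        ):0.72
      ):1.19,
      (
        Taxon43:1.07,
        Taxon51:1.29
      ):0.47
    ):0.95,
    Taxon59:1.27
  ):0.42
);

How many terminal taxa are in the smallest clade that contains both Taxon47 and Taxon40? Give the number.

12

The MRCA of Taxon47 and Taxon40 is the node subtending ((Taxon40,(Taxon3,(Taxon30,Taxon2))),(((Taxon67,(Taxon28,Taxon45)),Taxon24),((Taxon47,Taxon8),(Taxon38,Taxon66)))).
That clade contains 12 terminal taxa: Taxon2, Taxon24, Taxon28, Taxon3, Taxon30, Taxon38, Taxon40, Taxon45, Taxon47, Taxon66, Taxon67, Taxon8.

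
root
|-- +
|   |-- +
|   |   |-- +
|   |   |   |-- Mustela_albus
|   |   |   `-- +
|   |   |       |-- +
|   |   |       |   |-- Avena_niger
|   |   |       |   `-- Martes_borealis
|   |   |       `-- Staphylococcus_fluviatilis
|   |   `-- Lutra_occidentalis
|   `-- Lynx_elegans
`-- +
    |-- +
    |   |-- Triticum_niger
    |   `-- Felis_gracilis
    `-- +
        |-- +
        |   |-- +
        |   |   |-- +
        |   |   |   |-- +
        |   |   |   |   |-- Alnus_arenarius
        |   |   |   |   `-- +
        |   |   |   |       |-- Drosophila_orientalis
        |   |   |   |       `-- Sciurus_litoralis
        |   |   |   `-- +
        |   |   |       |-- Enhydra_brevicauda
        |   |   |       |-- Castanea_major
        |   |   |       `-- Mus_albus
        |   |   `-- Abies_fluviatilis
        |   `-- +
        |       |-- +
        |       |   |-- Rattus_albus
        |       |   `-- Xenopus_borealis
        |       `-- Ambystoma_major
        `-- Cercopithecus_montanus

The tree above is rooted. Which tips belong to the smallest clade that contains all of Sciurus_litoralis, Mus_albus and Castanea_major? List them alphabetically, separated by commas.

Alnus_arenarius, Castanea_major, Drosophila_orientalis, Enhydra_brevicauda, Mus_albus, Sciurus_litoralis

Tracing Sciurus_litoralis: it sits inside (Drosophila_orientalis,Sciurus_litoralis).
Tracing Mus_albus: it sits inside (Enhydra_brevicauda,Castanea_major,Mus_albus).
Tracing Castanea_major: it sits inside (Enhydra_brevicauda,Castanea_major,Mus_albus).
The smallest clade enclosing all 3 is ((Alnus_arenarius,(Drosophila_orientalis,Sciurus_litoralis)),(Enhydra_brevicauda,Castanea_major,Mus_albus)); the answer is its 6 terminal taxa in alphabetical order.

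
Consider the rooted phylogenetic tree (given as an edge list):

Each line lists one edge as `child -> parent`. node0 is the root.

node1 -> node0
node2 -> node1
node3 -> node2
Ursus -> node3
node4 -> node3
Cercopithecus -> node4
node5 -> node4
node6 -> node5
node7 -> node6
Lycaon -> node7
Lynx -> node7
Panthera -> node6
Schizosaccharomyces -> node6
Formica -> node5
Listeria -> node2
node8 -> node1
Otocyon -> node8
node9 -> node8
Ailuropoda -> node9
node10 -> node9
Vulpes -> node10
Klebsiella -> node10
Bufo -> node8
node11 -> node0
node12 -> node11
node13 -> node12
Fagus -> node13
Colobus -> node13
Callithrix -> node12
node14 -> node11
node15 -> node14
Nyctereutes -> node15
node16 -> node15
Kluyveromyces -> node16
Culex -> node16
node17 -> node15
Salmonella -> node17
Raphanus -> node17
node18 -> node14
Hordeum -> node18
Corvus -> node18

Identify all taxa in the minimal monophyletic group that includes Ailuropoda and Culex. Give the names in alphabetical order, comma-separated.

Tracing Ailuropoda: it sits inside (Ailuropoda,(Vulpes,Klebsiella)).
Tracing Culex: it sits inside (Kluyveromyces,Culex).
The smallest clade enclosing both is the whole tree (their MRCA is the root), so the answer is all 23 tips in alphabetical order.

Ailuropoda, Bufo, Callithrix, Cercopithecus, Colobus, Corvus, Culex, Fagus, Formica, Hordeum, Klebsiella, Kluyveromyces, Listeria, Lycaon, Lynx, Nyctereutes, Otocyon, Panthera, Raphanus, Salmonella, Schizosaccharomyces, Ursus, Vulpes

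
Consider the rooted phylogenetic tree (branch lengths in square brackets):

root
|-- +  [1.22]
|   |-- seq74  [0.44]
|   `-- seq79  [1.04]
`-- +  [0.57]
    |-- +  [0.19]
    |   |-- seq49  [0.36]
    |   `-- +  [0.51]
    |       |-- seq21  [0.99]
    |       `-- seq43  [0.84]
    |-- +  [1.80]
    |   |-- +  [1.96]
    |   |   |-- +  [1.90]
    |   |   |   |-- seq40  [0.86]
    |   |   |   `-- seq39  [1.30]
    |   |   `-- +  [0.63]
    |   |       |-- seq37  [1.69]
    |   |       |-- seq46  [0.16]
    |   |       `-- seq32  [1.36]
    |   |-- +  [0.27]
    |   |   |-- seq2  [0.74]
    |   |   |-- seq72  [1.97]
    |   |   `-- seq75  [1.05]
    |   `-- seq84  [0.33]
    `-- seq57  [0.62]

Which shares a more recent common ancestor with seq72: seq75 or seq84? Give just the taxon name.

The MRCA of seq72 and seq75 subtends (seq2,seq72,seq75) (3 taxa).
The MRCA of seq72 and seq84 subtends (((seq40,seq39),(seq37,seq46,seq32)),(seq2,seq72,seq75),seq84) (9 taxa).
The first is nested inside the second, so seq72 shares a more recent common ancestor with seq75.

seq75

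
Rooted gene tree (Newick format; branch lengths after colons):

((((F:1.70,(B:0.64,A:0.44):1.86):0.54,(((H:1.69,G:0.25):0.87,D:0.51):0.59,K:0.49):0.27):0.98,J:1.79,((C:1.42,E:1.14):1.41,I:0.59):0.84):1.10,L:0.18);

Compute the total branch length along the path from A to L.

The path runs A → … → MRCA → … → L; the MRCA is the root of the tree.
Branch lengths along that path: 0.44 + 1.86 + 0.54 + 0.98 + 1.10 + 0.18 = 5.10.

5.10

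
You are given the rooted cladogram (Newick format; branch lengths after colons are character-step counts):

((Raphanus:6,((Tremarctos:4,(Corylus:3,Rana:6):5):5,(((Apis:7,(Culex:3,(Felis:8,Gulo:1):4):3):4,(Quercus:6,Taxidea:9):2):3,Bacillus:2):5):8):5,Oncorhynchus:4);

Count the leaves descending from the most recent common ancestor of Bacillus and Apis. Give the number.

The MRCA of Bacillus and Apis is the node subtending (((Apis,(Culex,(Felis,Gulo))),(Quercus,Taxidea)),Bacillus).
That clade contains 7 terminal taxa: Apis, Bacillus, Culex, Felis, Gulo, Quercus, Taxidea.

7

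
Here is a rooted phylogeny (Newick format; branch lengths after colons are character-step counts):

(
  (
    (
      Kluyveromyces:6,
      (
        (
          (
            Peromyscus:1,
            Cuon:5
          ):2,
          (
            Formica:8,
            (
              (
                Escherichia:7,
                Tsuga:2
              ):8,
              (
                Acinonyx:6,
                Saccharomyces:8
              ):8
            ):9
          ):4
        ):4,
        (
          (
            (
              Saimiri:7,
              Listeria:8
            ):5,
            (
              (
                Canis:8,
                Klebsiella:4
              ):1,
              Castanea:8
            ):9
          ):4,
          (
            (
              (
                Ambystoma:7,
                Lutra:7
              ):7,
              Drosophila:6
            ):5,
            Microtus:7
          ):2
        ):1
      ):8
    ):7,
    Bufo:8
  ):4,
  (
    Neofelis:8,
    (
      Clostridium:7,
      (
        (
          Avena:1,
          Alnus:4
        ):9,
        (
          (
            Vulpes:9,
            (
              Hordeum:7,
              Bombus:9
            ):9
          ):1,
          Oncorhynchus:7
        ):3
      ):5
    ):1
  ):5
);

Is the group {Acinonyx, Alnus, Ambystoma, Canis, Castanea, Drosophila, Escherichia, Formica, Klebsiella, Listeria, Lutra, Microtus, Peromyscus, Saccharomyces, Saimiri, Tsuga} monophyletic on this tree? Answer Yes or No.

The MRCA of the listed taxa is the root, so the smallest clade containing them is the whole tree.
That clade also contains Avena, Bombus, Bufo, Clostridium, Cuon, Hordeum, Kluyveromyces, Neofelis, Oncorhynchus, Vulpes, which are not in the proposed group, so the group is not monophyletic.

No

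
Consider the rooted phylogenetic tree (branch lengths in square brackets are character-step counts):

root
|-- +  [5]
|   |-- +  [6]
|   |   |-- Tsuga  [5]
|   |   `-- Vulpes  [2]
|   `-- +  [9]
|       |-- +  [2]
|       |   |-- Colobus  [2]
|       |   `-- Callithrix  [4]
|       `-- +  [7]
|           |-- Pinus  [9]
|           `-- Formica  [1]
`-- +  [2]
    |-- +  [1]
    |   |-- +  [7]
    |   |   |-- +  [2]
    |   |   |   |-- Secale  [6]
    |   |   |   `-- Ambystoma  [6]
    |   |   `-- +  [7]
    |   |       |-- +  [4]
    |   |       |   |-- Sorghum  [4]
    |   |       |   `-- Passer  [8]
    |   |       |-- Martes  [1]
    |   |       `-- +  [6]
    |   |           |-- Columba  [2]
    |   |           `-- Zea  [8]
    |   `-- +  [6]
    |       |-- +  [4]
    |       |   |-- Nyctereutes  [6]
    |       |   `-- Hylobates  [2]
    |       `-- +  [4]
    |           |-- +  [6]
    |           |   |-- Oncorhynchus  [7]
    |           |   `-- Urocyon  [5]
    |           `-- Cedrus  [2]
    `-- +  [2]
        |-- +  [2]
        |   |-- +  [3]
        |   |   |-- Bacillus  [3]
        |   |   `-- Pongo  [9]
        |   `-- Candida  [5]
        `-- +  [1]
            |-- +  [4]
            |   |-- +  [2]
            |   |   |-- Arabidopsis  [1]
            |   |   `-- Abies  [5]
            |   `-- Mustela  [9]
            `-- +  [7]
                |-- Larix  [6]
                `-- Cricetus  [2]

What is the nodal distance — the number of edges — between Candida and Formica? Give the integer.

8

The MRCA of Candida and Formica is the root of the tree.
From Candida up to that node: 4 branches. From Formica up to the same node: 4 branches. Total: 4 + 4 = 8.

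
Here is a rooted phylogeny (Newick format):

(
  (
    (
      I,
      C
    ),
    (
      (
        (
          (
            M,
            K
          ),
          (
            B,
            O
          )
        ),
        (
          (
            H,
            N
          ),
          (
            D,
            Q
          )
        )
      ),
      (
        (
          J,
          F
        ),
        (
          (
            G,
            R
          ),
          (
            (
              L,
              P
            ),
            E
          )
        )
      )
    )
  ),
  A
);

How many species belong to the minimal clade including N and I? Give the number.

The MRCA of N and I is the node subtending ((I,C),((((M,K),(B,O)),((H,N),(D,Q))),((J,F),((G,R),((L,P),E))))).
That clade contains 17 terminal taxa: B, C, D, E, F, G, H, I, J, K, L, M, N, O, P, Q, R.

17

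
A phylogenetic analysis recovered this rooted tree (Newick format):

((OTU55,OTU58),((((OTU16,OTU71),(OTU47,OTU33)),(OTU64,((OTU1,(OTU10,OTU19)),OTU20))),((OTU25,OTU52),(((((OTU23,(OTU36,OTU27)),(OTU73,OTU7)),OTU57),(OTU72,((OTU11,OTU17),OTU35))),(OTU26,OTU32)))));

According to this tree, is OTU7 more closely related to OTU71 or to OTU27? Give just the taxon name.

The MRCA of OTU7 and OTU27 subtends ((OTU23,(OTU36,OTU27)),(OTU73,OTU7)) (5 taxa).
The MRCA of OTU7 and OTU71 subtends ((((OTU16,OTU71),(OTU47,OTU33)),(OTU64,((OTU1,(OTU10,OTU19)),OTU20))),((OTU25,OTU52),(((((OTU23,(OTU36,OTU27)),(OTU73,OTU7)),OTU57),(OTU72,((OTU11,OTU17),OTU35))),(OTU26,OTU32)))) (23 taxa).
The first is nested inside the second, so OTU7 shares a more recent common ancestor with OTU27.

OTU27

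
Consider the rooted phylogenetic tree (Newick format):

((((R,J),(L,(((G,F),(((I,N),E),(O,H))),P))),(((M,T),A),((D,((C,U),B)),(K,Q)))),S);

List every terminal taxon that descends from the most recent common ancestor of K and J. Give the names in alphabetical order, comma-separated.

A, B, C, D, E, F, G, H, I, J, K, L, M, N, O, P, Q, R, T, U

Tracing K: it sits inside (K,Q).
Tracing J: it sits inside (R,J).
The smallest clade enclosing both is (((R,J),(L,(((G,F),(((I,N),E),(O,H))),P))),(((M,T),A),((D,((C,U),B)),(K,Q)))); the answer is its 20 terminal taxa in alphabetical order.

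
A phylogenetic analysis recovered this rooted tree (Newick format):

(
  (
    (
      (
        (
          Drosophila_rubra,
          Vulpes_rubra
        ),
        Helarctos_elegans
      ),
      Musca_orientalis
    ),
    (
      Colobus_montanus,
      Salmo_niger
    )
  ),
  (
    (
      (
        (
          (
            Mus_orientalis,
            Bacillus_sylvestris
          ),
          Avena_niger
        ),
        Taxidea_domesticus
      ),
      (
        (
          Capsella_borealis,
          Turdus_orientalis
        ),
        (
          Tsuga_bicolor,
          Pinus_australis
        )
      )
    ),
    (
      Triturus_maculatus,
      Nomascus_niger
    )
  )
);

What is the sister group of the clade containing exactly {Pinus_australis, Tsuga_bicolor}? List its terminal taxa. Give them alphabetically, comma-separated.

Capsella_borealis, Turdus_orientalis

The clade containing exactly {Pinus_australis, Tsuga_bicolor} attaches to the tree at the node subtending ((Capsella_borealis,Turdus_orientalis),(Tsuga_bicolor,Pinus_australis)).
The other lineage descending from that same node — the sister group — is (Capsella_borealis,Turdus_orientalis); its 2 tips in alphabetical order are the answer.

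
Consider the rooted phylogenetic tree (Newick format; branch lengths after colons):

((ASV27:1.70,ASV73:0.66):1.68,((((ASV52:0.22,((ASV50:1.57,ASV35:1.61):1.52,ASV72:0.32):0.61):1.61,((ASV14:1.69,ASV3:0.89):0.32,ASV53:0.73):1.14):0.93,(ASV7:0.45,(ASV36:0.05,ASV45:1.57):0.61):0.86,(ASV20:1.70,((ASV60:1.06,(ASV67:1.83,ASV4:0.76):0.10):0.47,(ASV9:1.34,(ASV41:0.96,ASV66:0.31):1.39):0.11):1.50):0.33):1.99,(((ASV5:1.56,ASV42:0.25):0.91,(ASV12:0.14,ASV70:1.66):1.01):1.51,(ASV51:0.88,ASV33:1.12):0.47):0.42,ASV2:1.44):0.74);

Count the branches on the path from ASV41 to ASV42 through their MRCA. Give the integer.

10

The MRCA of ASV41 and ASV42 is the node subtending ((((ASV52,((ASV50,ASV35),ASV72)),((ASV14,ASV3),ASV53)),(ASV7,(ASV36,ASV45)),(ASV20,((ASV60,(ASV67,ASV4)),(ASV9,(ASV41,ASV66))))),(((ASV5,ASV42),(ASV12,ASV70)),(ASV51,ASV33)),ASV2).
From ASV41 up to that node: 6 branches. From ASV42 up to the same node: 4 branches. Total: 6 + 4 = 10.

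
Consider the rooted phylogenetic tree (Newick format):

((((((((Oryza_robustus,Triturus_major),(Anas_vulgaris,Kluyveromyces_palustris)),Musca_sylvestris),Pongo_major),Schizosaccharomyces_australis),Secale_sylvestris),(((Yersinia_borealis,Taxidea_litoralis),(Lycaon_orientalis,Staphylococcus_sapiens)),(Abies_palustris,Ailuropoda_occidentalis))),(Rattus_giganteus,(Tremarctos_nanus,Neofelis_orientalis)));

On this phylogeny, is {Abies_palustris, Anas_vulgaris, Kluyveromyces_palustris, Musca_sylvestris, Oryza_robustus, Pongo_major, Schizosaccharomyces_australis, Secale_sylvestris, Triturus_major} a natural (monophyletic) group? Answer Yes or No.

No

The MRCA of the listed taxa subtends (((((((Oryza_robustus,Triturus_major),(Anas_vulgaris,Kluyveromyces_palustris)),Musca_sylvestris),Pongo_major),Schizosaccharomyces_australis),Secale_sylvestris),(((Yersinia_borealis,Taxidea_litoralis),(Lycaon_orientalis,Staphylococcus_sapiens)),(Abies_palustris,Ailuropoda_occidentalis))).
That clade also contains Ailuropoda_occidentalis, Lycaon_orientalis, Staphylococcus_sapiens, Taxidea_litoralis, Yersinia_borealis, which are not in the proposed group, so the group is not monophyletic.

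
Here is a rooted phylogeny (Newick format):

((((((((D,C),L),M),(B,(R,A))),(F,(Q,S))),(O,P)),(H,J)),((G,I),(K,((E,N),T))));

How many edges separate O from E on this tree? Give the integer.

9

The MRCA of O and E is the root of the tree.
From O up to that node: 4 branches. From E up to the same node: 5 branches. Total: 4 + 5 = 9.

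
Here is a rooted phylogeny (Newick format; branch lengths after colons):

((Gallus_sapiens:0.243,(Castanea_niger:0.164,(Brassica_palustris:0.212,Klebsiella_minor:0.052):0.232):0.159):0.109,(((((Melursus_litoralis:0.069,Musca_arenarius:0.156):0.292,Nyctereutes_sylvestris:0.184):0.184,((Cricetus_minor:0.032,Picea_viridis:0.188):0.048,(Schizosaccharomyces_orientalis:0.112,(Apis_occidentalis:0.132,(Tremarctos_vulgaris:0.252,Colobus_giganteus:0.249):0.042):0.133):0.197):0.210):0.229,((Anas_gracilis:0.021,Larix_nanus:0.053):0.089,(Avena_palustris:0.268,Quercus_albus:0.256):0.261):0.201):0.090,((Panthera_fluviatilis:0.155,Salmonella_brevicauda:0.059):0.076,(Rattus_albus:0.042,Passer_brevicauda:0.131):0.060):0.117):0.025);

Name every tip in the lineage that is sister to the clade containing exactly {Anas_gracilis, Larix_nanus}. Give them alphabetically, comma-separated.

Avena_palustris, Quercus_albus

The clade containing exactly {Anas_gracilis, Larix_nanus} attaches to the tree at the node subtending ((Anas_gracilis,Larix_nanus),(Avena_palustris,Quercus_albus)).
The other lineage descending from that same node — the sister group — is (Avena_palustris,Quercus_albus); its 2 tips in alphabetical order are the answer.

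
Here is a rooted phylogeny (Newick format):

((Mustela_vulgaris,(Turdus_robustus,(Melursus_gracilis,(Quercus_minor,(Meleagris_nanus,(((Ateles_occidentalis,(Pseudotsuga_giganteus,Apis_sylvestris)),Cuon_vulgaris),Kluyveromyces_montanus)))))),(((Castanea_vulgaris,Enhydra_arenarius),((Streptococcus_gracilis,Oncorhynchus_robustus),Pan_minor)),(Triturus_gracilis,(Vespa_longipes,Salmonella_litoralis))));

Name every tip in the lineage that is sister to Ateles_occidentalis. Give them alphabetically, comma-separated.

Apis_sylvestris, Pseudotsuga_giganteus

Ateles_occidentalis attaches to the tree at the node subtending (Ateles_occidentalis,(Pseudotsuga_giganteus,Apis_sylvestris)).
The other lineage descending from that same node — the sister group — is (Pseudotsuga_giganteus,Apis_sylvestris); its 2 tips in alphabetical order are the answer.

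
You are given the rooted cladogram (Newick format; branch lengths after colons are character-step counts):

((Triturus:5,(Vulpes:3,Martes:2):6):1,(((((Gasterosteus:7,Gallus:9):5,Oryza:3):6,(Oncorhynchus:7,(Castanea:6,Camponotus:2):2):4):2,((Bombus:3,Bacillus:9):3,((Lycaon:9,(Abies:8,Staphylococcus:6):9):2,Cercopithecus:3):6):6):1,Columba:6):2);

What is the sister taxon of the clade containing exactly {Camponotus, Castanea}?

The clade containing exactly {Camponotus, Castanea} attaches to the tree at the node subtending (Oncorhynchus,(Castanea,Camponotus)).
The other lineage descending from that same node — the sister group — is the single tip Oncorhynchus.

Oncorhynchus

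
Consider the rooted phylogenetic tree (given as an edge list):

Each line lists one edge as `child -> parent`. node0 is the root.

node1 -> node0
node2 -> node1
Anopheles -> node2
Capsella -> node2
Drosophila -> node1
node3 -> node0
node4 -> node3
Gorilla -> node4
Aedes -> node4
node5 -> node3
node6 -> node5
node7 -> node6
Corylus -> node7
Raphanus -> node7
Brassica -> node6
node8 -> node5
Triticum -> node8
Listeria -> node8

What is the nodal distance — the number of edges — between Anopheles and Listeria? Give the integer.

7

The MRCA of Anopheles and Listeria is the root of the tree.
From Anopheles up to that node: 3 branches. From Listeria up to the same node: 4 branches. Total: 3 + 4 = 7.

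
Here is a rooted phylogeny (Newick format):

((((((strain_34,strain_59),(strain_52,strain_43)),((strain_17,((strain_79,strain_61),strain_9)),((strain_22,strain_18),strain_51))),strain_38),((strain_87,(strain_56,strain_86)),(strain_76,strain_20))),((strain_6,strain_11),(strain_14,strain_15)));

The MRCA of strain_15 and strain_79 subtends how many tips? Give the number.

21

The MRCA of strain_15 and strain_79 is the root, so the clade is the entire tree.
That clade contains 21 terminal taxa: strain_11, strain_14, strain_15, strain_17, strain_18, strain_20, strain_22, strain_34, strain_38, strain_43, strain_51, strain_52, strain_56, strain_59, strain_6, strain_61, strain_76, strain_79, strain_86, strain_87, strain_9.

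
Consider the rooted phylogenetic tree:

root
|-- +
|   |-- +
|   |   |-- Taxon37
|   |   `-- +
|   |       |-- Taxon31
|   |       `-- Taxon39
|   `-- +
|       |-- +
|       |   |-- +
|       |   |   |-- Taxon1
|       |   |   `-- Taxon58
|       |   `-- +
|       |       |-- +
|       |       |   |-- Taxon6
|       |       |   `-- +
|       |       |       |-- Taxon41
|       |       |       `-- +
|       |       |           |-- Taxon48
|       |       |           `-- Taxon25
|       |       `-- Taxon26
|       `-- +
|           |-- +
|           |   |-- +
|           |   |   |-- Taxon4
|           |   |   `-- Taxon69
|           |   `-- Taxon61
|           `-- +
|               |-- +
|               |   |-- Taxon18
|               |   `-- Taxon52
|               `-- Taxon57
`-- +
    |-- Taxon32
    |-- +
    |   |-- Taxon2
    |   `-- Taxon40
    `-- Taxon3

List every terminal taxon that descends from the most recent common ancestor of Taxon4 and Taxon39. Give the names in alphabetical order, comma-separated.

Taxon1, Taxon18, Taxon25, Taxon26, Taxon31, Taxon37, Taxon39, Taxon4, Taxon41, Taxon48, Taxon52, Taxon57, Taxon58, Taxon6, Taxon61, Taxon69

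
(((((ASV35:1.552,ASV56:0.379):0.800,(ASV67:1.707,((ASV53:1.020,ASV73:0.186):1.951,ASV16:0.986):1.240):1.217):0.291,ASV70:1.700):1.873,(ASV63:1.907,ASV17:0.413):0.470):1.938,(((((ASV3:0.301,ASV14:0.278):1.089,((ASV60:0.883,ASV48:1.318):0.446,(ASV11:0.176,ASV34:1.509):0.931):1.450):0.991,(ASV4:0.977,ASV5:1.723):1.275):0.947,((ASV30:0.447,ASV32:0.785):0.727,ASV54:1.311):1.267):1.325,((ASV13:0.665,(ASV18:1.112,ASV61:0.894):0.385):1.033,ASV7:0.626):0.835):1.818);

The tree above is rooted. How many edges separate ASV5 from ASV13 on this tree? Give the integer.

The MRCA of ASV5 and ASV13 is the node subtending (((((ASV3,ASV14),((ASV60,ASV48),(ASV11,ASV34))),(ASV4,ASV5)),((ASV30,ASV32),ASV54)),((ASV13,(ASV18,ASV61)),ASV7)).
From ASV5 up to that node: 4 branches. From ASV13 up to the same node: 3 branches. Total: 4 + 3 = 7.

7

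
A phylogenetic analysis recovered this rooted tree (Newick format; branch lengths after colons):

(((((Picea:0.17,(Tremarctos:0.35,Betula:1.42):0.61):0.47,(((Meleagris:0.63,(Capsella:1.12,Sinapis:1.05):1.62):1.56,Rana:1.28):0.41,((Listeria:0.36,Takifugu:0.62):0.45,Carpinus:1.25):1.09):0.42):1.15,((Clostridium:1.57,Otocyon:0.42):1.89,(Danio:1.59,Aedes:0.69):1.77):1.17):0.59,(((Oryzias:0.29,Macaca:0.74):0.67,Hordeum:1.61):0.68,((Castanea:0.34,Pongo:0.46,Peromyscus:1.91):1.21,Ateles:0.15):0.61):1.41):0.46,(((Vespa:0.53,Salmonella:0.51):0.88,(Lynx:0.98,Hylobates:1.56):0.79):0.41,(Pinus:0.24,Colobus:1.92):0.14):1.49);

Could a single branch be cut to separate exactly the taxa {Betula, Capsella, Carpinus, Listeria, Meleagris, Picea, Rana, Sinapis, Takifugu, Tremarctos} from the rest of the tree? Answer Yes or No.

The most recent common ancestor of these taxa subtends ((Picea,(Tremarctos,Betula)),(((Meleagris,(Capsella,Sinapis)),Rana),((Listeria,Takifugu),Carpinus))).
That clade has exactly 10 tips — every listed taxon and nothing else — so the group is monophyletic.

Yes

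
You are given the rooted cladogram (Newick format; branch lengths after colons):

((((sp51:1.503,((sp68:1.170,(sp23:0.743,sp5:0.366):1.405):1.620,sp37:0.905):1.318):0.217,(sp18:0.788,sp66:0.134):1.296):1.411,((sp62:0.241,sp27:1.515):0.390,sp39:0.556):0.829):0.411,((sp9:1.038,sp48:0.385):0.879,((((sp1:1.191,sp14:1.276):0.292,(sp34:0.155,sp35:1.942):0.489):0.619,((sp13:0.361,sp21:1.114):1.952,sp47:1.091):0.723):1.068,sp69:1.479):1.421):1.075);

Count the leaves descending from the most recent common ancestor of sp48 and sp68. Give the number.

20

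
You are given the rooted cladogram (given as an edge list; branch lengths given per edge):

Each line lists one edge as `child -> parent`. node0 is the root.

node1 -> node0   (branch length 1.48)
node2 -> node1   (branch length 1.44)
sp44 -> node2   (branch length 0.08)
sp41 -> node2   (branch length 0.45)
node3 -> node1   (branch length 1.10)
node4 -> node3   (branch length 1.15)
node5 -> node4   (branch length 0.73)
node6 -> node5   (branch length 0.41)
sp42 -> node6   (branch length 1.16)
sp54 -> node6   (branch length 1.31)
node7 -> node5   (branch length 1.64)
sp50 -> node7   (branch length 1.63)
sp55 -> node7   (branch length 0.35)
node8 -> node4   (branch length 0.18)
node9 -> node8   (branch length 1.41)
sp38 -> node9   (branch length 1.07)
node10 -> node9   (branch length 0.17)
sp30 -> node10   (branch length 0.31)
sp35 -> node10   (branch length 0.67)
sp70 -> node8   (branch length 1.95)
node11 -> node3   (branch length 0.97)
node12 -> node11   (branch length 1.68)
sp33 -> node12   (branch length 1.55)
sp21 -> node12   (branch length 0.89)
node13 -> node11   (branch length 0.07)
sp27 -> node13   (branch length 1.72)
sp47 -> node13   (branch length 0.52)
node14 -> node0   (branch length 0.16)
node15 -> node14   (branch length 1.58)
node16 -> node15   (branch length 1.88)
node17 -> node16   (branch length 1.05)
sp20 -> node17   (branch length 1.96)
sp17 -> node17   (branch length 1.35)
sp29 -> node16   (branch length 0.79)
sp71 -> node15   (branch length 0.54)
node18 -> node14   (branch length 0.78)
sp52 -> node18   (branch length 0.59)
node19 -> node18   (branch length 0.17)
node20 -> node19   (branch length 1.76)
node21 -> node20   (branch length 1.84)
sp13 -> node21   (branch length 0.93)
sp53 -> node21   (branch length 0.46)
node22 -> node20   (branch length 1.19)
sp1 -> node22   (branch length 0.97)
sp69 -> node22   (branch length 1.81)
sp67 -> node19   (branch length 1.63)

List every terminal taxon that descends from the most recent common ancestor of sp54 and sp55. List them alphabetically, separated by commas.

sp42, sp50, sp54, sp55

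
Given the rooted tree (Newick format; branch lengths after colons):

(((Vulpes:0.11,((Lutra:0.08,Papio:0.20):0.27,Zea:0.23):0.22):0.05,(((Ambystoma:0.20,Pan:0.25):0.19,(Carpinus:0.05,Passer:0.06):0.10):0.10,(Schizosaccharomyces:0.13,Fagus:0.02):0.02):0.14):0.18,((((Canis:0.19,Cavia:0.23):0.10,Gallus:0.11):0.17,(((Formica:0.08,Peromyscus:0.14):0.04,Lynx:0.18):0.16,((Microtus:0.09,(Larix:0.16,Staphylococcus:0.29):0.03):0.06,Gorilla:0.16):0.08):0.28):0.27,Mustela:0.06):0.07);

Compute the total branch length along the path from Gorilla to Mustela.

0.85

The path runs Gorilla → … → MRCA → … → Mustela; the MRCA is the node subtending ((((Canis,Cavia),Gallus),(((Formica,Peromyscus),Lynx),((Microtus,(Larix,Staphylococcus)),Gorilla))),Mustela).
Branch lengths along that path: 0.16 + 0.08 + 0.28 + 0.27 + 0.06 = 0.85.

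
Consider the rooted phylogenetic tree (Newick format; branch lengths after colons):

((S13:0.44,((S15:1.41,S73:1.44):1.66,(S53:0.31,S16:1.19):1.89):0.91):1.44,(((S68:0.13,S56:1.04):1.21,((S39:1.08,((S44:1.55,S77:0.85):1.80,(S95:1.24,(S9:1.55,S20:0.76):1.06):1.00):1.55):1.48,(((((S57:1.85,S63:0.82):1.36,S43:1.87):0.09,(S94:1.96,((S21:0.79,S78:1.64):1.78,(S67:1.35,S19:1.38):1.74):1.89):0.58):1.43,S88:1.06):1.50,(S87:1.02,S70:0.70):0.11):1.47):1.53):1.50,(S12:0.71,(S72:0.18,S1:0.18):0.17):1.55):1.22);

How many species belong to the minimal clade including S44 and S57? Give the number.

The MRCA of S44 and S57 is the node subtending ((S39,((S44,S77),(S95,(S9,S20)))),(((((S57,S63),S43),(S94,((S21,S78),(S67,S19)))),S88),(S87,S70))).
That clade contains 17 terminal taxa: S19, S20, S21, S39, S43, S44, S57, S63, S67, S70, S77, S78, S87, S88, S9, S94, S95.

17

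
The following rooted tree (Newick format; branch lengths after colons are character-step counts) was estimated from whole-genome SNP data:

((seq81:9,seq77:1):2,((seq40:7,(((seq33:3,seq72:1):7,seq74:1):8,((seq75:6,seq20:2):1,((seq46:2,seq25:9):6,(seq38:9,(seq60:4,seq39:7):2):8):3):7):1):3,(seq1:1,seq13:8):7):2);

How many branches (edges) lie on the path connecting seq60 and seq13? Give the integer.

The MRCA of seq60 and seq13 is the node subtending ((seq40,(((seq33,seq72),seq74),((seq75,seq20),((seq46,seq25),(seq38,(seq60,seq39)))))),(seq1,seq13)).
From seq60 up to that node: 7 branches. From seq13 up to the same node: 2 branches. Total: 7 + 2 = 9.

9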